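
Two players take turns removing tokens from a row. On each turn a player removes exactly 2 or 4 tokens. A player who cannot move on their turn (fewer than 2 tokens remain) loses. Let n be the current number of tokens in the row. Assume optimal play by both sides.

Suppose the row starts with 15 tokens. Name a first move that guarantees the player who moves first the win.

Positions with no move are L. A position that does have a move is losing for the player to move precisely when every available move leads to a winning position for the opponent. Fill in the labels:
n=0: no move → L
n=1: no move → L
n=2: →0(L), so W
n=3: →1(L), so W
n=4: →0(L), so W
n=5: →1(L), so W
n=6: →4(W), 2(W) — all W, so L
n=7: →5(W), 3(W) — all W, so L
n=8: →6(L), so W
n=9: →7(L), so W
n=10: →6(L), so W
n=11: →7(L), so W
n=12: →10(W), 8(W) — all W, so L
n=13: →11(W), 9(W) — all W, so L
n=14: →12(L), so W
n=15: →13(L), so W
From 15, the L positions reachable in one move are: 13.

Remove 2, leaving 13.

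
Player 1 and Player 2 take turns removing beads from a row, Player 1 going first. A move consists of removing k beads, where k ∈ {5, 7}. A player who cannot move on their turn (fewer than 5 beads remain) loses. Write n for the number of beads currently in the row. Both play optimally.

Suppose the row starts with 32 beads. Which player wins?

Player 1 wins.

Work bottom-up. With no move the player to move loses. Otherwise the position is W if at least one move leads to an L position for the opponent, and L if every move leads to a W.
n=0: no move → L
n=1: no move → L
n=2: no move → L
n=3: no move → L
n=4: no move → L
n=5: W (go to 0, an L position)
n=6: W (go to 1, an L position)
n=7: W (go to 2, an L position)
n=8: W (go to 3, an L position)
n=9: W (go to 4, an L position)
n=10: W (go to 3, an L position)
n=11: W (go to 4, an L position)
n=12: L (options 7(W), 5(W) are all W)
n=13: L (options 8(W), 6(W) are all W)
n=14: L (options 9(W), 7(W) are all W)
n=15: L (options 10(W), 8(W) are all W)
n=16: L (options 11(W), 9(W) are all W)
n=17: W (go to 12, an L position)
n=18: W (go to 13, an L position)
n=19: W (go to 14, an L position)
n=20: W (go to 15, an L position)
n=21: W (go to 16, an L position)
n=22: W (go to 15, an L position)
n=23: W (go to 16, an L position)
n=24: L (options 19(W), 17(W) are all W)
n=25: L (options 20(W), 18(W) are all W)
n=26: L (options 21(W), 19(W) are all W)
n=27: L (options 22(W), 20(W) are all W)
n=28: L (options 23(W), 21(W) are all W)
n=29: W (go to 24, an L position)
n=30: W (go to 25, an L position)
n=31: W (go to 26, an L position)
n=32: W (go to 27, an L position)
The starting position 32 is W: Player 1 should remove 5, leaving 27, handing over an L position.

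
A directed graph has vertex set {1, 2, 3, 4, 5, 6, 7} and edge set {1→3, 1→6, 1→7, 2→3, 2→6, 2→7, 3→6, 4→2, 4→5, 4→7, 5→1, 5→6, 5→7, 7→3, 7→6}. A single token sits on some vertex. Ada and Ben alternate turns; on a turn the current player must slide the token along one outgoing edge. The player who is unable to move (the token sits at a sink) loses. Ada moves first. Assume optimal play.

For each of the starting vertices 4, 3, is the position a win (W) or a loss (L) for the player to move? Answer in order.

4: L, 3: W

Work bottom-up. With no move the player to move loses. Otherwise the position is W if at least one move leads to an L position for the opponent, and L if every move leads to a W.
Every edge goes from a vertex to one that appears earlier in the order 6, 3, 7, 1, 2, 5, 4, so processing vertices in that order labels each vertex after all of its successors.
6: no outgoing edge → L
3: W (go to 6, an L position)
7: W (go to 6, an L position)
1: W (go to 6, an L position)
2: W (go to 6, an L position)
5: W (go to 6, an L position)
4: L (options 5(W), 2(W), 7(W) are all W)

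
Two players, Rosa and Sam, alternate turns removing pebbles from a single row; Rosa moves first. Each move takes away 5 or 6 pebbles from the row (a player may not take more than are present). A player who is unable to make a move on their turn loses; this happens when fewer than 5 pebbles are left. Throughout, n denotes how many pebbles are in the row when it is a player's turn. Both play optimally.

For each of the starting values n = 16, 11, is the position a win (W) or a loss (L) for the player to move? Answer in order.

16: W, 11: L

Compute win/loss labels from the base case upward. A position with no move is L. Any other position is W if it can reach an L in one move, else L.
n=0: no move → L
n=1: no move → L
n=2: no move → L
n=3: no move → L
n=4: no move → L
n=5: reaches L-position 0 → W
n=6: reaches L-position 1 → W
n=7: reaches L-position 2 → W
n=8: reaches L-position 3 → W
n=9: reaches L-position 4 → W
n=10: reaches L-position 4 → W
n=11: only reaches 6(W), 5(W), all W → L
n=12: only reaches 7(W), 6(W), all W → L
n=13: only reaches 8(W), 7(W), all W → L
n=14: only reaches 9(W), 8(W), all W → L
n=15: only reaches 10(W), 9(W), all W → L
n=16: reaches L-position 11 → W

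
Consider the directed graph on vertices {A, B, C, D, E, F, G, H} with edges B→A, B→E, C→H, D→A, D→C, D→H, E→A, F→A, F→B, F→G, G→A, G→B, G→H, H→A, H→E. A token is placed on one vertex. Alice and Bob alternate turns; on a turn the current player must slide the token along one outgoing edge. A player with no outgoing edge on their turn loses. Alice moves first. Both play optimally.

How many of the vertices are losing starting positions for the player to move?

Work bottom-up. With no move the player to move loses. Otherwise the position is W if at least one move leads to an L position for the opponent, and L if every move leads to a W.
Every edge goes from a vertex to one that appears earlier in the order A, E, H, B, G, C, F, D, so processing vertices in that order labels each vertex after all of its successors.
A: no outgoing edge → L
E: reaches L-position A → W
H: reaches L-position A → W
B: reaches L-position A → W
G: reaches L-position A → W
C: only reaches H(W), which is W → L
F: reaches L-position A → W
D: reaches L-position C → W
The L vertices are A, C; that is 2 in all.

2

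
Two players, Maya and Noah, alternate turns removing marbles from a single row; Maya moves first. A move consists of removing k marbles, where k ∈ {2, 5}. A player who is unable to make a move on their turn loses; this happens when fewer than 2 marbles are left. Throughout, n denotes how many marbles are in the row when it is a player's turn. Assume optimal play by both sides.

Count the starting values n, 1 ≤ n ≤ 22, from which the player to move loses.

10

Positions with no move are L. A position that does have a move is losing for the player to move precisely when every available move leads to a winning position for the opponent. Fill in the labels:
n=0: no move → L
n=1: no move → L
n=2: reaches L-position 0 → W
n=3: reaches L-position 1 → W
n=4: only reaches 2(W), which is W → L
n=5: reaches L-position 0 → W
n=6: reaches L-position 4 → W
n=7: only reaches 5(W), 2(W), all W → L
n=8: only reaches 6(W), 3(W), all W → L
n=9: reaches L-position 7 → W
n=10: reaches L-position 8 → W
n=11: only reaches 9(W), 6(W), all W → L
n=12: reaches L-position 7 → W
n=13: reaches L-position 11 → W
n=14: only reaches 12(W), 9(W), all W → L
n=15: only reaches 13(W), 10(W), all W → L
n=16: reaches L-position 14 → W
n=17: reaches L-position 15 → W
n=18: only reaches 16(W), 13(W), all W → L
n=19: reaches L-position 14 → W
n=20: reaches L-position 18 → W
n=21: only reaches 19(W), 16(W), all W → L
n=22: only reaches 20(W), 17(W), all W → L
L entries with 1 ≤ n ≤ 22 (n=0 is outside the asked range and is not counted): n = 1, 4, 7, 8, 11, 14, 15, 18, 21, 22; that makes 10.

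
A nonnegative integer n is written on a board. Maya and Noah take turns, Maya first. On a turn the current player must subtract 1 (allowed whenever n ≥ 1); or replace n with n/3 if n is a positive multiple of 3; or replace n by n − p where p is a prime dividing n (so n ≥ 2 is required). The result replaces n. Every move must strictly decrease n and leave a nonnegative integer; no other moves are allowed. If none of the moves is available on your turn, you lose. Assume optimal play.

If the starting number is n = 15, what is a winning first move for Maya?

Use the standard recursion: the mover loses at a terminal position; elsewhere, the mover wins exactly when some move hands the opponent an L position.
n=0: no move → L
n=1: →0(L), so W
n=2: →0(L), so W
n=3: →0(L), so W
n=4: →2(W), 3(W) — all W, so L
n=5: →0(L), so W
n=6: →4(L), so W
n=7: →0(L), so W
n=8: →6(W), 7(W) — all W, so L
n=9: →8(L), so W
n=10: →8(L), so W
n=11: →0(L), so W
n=12: →4(L), so W
n=13: →0(L), so W
n=14: →7(W), 12(W), 13(W) — all W, so L
n=15: →14(L), so W
From 15, the L positions reachable in one move are: 14.

Move to 14.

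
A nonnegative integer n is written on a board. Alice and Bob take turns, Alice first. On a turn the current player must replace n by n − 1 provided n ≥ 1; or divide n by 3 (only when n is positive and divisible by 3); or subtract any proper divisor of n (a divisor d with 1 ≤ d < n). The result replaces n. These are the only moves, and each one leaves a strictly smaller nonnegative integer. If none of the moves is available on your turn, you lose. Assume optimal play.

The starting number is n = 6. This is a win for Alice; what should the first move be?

Label each position W (a win for the player to move) or L (a loss). A position with no legal move is L; any other position is W exactly when some move reaches an L, and L when every move reaches a W.
n=0: no move → L
n=1: reaches L-position 0 → W
n=2: only reaches 1(W), which is W → L
n=3: reaches L-position 2 → W
n=4: reaches L-position 2 → W
n=5: only reaches 4(W), which is W → L
n=6: reaches L-position 2 → W
From 6, the L positions reachable in one move are: 2, 5. Any move reaching one of these is winning.

Move to 2.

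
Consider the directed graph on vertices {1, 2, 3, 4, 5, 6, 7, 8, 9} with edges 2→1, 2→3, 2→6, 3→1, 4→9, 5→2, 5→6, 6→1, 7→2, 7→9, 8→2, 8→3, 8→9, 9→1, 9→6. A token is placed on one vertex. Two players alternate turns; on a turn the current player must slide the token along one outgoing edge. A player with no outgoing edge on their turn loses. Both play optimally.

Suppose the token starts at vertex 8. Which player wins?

The second player wins.

Label each position W (a win for the player to move) or L (a loss). A position with no legal move is L; any other position is W exactly when some move reaches an L, and L when every move reaches a W.
Every edge goes from a vertex to one that appears earlier in the order 1, 3, 6, 2, 9, 8, 4, 7, 5, so processing vertices in that order labels each vertex after all of its successors.
1: no outgoing edge → L
3: can move to 1, which is L ⇒ W
6: can move to 1, which is L ⇒ W
2: can move to 1, which is L ⇒ W
9: can move to 1, which is L ⇒ W
8: moves to 9(W), 2(W), 3(W); every one is W ⇒ L
4: the only move is to 9(W), a W ⇒ L
7: moves to 9(W), 2(W); every one is W ⇒ L
5: moves to 2(W), 6(W); every one is W ⇒ L
Every move from 8 reaches a W position, so the mover loses.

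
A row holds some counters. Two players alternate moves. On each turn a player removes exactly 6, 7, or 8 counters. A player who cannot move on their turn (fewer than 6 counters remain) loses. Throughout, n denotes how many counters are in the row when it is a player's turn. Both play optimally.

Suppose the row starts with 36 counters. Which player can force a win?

Compute win/loss labels from the base case upward. A position with no move is L. Any other position is W if it can reach an L in one move, else L.
n=0: no move → L
n=1: no move → L
n=2: no move → L
n=3: no move → L
n=4: no move → L
n=5: no move → L
n=6: W (go to 0, an L position)
n=7: W (go to 1, an L position)
n=8: W (go to 2, an L position)
n=9: W (go to 3, an L position)
n=10: W (go to 4, an L position)
n=11: W (go to 5, an L position)
n=12: W (go to 5, an L position)
n=13: W (go to 5, an L position)
n=14: L (options 8(W), 7(W), 6(W) are all W)
n=15: L (options 9(W), 8(W), 7(W) are all W)
n=16: L (options 10(W), 9(W), 8(W) are all W)
n=17: L (options 11(W), 10(W), 9(W) are all W)
n=18: L (options 12(W), 11(W), 10(W) are all W)
n=19: L (options 13(W), 12(W), 11(W) are all W)
n=20: W (go to 14, an L position)
n=21: W (go to 15, an L position)
n=22: W (go to 16, an L position)
n=23: W (go to 17, an L position)
n=24: W (go to 18, an L position)
n=25: W (go to 19, an L position)
n=26: W (go to 19, an L position)
n=27: W (go to 19, an L position)
n=28: L (options 22(W), 21(W), 20(W) are all W)
n=29: L (options 23(W), 22(W), 21(W) are all W)
n=30: L (options 24(W), 23(W), 22(W) are all W)
n=31: L (options 25(W), 24(W), 23(W) are all W)
n=32: L (options 26(W), 25(W), 24(W) are all W)
n=33: L (options 27(W), 26(W), 25(W) are all W)
n=34: W (go to 28, an L position)
n=35: W (go to 29, an L position)
n=36: W (go to 30, an L position)
The starting position 36 is W: the player to move should remove 6, leaving 30, handing over an L position.

The first player wins.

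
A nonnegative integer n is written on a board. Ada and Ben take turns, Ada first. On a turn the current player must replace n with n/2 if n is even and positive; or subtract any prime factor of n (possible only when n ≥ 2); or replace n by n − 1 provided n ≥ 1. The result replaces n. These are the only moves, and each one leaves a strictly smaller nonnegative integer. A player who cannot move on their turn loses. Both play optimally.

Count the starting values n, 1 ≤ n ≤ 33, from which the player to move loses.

6

Label each position W (a win for the player to move) or L (a loss). A position with no legal move is L; any other position is W exactly when some move reaches an L, and L when every move reaches a W.
n=0: no move → L
n=1: reaches L-position 0 → W
n=2: reaches L-position 0 → W
n=3: reaches L-position 0 → W
n=4: only reaches 2(W), 3(W), all W → L
n=5: reaches L-position 0 → W
n=6: reaches L-position 4 → W
n=7: reaches L-position 0 → W
n=8: reaches L-position 4 → W
n=9: only reaches 6(W), 8(W), all W → L
n=10: reaches L-position 9 → W
n=11: reaches L-position 0 → W
n=12: reaches L-position 9 → W
n=13: reaches L-position 0 → W
n=14: only reaches 7(W), 12(W), 13(W), all W → L
n=15: reaches L-position 14 → W
n=16: reaches L-position 14 → W
n=17: reaches L-position 0 → W
n=18: reaches L-position 9 → W
n=19: reaches L-position 0 → W
n=20: only reaches 10(W), 15(W), 18(W), 19(W), all W → L
n=21: reaches L-position 14 → W
n=22: reaches L-position 20 → W
n=23: reaches L-position 0 → W
n=24: only reaches 12(W), 21(W), 22(W), 23(W), all W → L
n=25: reaches L-position 20 → W
n=26: reaches L-position 24 → W
n=27: reaches L-position 24 → W
n=28: reaches L-position 14 → W
n=29: reaches L-position 0 → W
n=30: only reaches 15(W), 25(W), 27(W), 28(W), 29(W), all W → L
n=31: reaches L-position 0 → W
n=32: reaches L-position 30 → W
n=33: reaches L-position 30 → W
L entries with 1 ≤ n ≤ 33 (n=0 is outside the asked range and is not counted): n = 4, 9, 14, 20, 24, 30; that makes 6.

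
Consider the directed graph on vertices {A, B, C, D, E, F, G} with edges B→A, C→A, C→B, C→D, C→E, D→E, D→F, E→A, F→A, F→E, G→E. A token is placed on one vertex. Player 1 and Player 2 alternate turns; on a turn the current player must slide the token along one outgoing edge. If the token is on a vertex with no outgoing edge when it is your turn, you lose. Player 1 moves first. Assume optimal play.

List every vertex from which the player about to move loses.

A, D, G

Compute win/loss labels from the base case upward. A position with no move is L. Any other position is W if it can reach an L in one move, else L.
Every edge goes from a vertex to one that appears earlier in the order A, E, F, G, D, B, C, so processing vertices in that order labels each vertex after all of its successors.
A: no outgoing edge → L
E: W (go to A, an L position)
F: W (go to A, an L position)
G: L (sole option E(W) is W)
D: L (options F(W), E(W) are all W)
B: W (go to A, an L position)
C: W (go to D, an L position)
Reading off the rows marked L gives the requested list; there are 3 such vertices.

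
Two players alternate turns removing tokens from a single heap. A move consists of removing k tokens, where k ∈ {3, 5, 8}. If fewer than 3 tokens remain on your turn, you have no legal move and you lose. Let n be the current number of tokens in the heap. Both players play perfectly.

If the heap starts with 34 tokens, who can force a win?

Classify positions by backward induction: terminal positions (no move available) are L. From any other position, the mover wins iff some move reaches an L.
n=0: no move → L
n=1: no move → L
n=2: no move → L
n=3: reaches L-position 0 → W
n=4: reaches L-position 1 → W
n=5: reaches L-position 2 → W
n=6: reaches L-position 1 → W
n=7: reaches L-position 2 → W
n=8: reaches L-position 0 → W
n=9: reaches L-position 1 → W
n=10: reaches L-position 2 → W
n=11: only reaches 8(W), 6(W), 3(W), all W → L
n=12: only reaches 9(W), 7(W), 4(W), all W → L
n=13: only reaches 10(W), 8(W), 5(W), all W → L
n=14: reaches L-position 11 → W
n=15: reaches L-position 12 → W
n=16: reaches L-position 13 → W
n=17: reaches L-position 12 → W
n=18: reaches L-position 13 → W
n=19: reaches L-position 11 → W
n=20: reaches L-position 12 → W
n=21: reaches L-position 13 → W
n=22: only reaches 19(W), 17(W), 14(W), all W → L
n=23: only reaches 20(W), 18(W), 15(W), all W → L
n=24: only reaches 21(W), 19(W), 16(W), all W → L
n=25: reaches L-position 22 → W
n=26: reaches L-position 23 → W
n=27: reaches L-position 24 → W
n=28: reaches L-position 23 → W
n=29: reaches L-position 24 → W
n=30: reaches L-position 22 → W
n=31: reaches L-position 23 → W
n=32: reaches L-position 24 → W
n=33: only reaches 30(W), 28(W), 25(W), all W → L
n=34: only reaches 31(W), 29(W), 26(W), all W → L
The starting position 34 is L: whatever the player to move does, the opponent receives a W position.

The second player wins.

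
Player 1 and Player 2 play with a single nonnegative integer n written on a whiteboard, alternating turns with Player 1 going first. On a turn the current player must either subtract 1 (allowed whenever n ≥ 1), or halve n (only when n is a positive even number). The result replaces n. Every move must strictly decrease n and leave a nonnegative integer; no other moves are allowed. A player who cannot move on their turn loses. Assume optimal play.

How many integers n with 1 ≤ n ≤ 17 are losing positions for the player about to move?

8

Use the standard recursion: the mover loses at a terminal position; elsewhere, the mover wins exactly when some move hands the opponent an L position.
n=0: no move → L
n=1: →0(L), so W
n=2: →1(W) only, which is W, so L
n=3: →2(L), so W
n=4: →2(L), so W
n=5: →4(W) only, which is W, so L
n=6: →5(L), so W
n=7: →6(W) only, which is W, so L
n=8: →7(L), so W
n=9: →8(W) only, which is W, so L
n=10: →5(L), so W
n=11: →10(W) only, which is W, so L
n=12: →11(L), so W
n=13: →12(W) only, which is W, so L
n=14: →7(L), so W
n=15: →14(W) only, which is W, so L
n=16: →15(L), so W
n=17: →16(W) only, which is W, so L
L entries with 1 ≤ n ≤ 17 (n=0 is outside the asked range and is not counted): n = 2, 5, 7, 9, 11, 13, 15, 17; that makes 8.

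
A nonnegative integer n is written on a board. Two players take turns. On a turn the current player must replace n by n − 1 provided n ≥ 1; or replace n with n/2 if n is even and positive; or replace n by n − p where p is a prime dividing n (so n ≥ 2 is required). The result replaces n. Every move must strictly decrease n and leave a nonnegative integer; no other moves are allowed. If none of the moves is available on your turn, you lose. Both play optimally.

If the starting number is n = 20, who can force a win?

The second player wins.

Classify positions by backward induction: terminal positions (no move available) are L. From any other position, the mover wins iff some move reaches an L.
n=0: no move → L
n=1: →0(L), so W
n=2: →0(L), so W
n=3: →0(L), so W
n=4: →2(W), 3(W) — all W, so L
n=5: →0(L), so W
n=6: →4(L), so W
n=7: →0(L), so W
n=8: →4(L), so W
n=9: →6(W), 8(W) — all W, so L
n=10: →9(L), so W
n=11: →0(L), so W
n=12: →9(L), so W
n=13: →0(L), so W
n=14: →7(W), 12(W), 13(W) — all W, so L
n=15: →14(L), so W
n=16: →14(L), so W
n=17: →0(L), so W
n=18: →9(L), so W
n=19: →0(L), so W
n=20: →10(W), 15(W), 18(W), 19(W) — all W, so L
Every move from 20 reaches a W position, so the mover loses.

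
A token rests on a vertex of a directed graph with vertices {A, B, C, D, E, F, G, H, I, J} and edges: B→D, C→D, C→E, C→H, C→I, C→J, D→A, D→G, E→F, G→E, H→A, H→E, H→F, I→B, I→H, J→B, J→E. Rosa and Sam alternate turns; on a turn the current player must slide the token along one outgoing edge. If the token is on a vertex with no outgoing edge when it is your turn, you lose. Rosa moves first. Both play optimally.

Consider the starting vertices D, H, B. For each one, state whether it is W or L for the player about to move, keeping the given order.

Compute win/loss labels from the base case upward. A position with no move is L. Any other position is W if it can reach an L in one move, else L.
Every edge goes from a vertex to one that appears earlier in the order A, F, E, H, G, D, B, I, J, C, so processing vertices in that order labels each vertex after all of its successors.
A: no outgoing edge → L
F: no outgoing edge → L
E: W (go to F, an L position)
H: W (go to F, an L position)
G: L (sole option E(W) is W)
D: W (go to G, an L position)
B: L (sole option D(W) is W)
I: W (go to B, an L position)
J: W (go to B, an L position)
C: L (options J(W), I(W), D(W), H(W), E(W) are all W)

D: W, H: W, B: L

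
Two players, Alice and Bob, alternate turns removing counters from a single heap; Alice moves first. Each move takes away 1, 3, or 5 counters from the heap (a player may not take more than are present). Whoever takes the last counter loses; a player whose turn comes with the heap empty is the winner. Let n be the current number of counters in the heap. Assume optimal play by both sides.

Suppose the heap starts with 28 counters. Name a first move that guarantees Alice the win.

Compute win/loss labels from the base case upward. A position with no move is W. Any other position is W if it can reach an L in one move, else L.
n=0: no move; the opponent has just taken the last counter and therefore loses → W
n=1: L (sole option 0(W) is W)
n=2: W (go to 1, an L position)
n=3: L (options 2(W), 0(W) are all W)
n=4: W (go to 3, an L position)
n=5: L (options 4(W), 2(W), 0(W) are all W)
n=6: W (go to 5, an L position)
n=7: L (options 6(W), 4(W), 2(W) are all W)
n=8: W (go to 7, an L position)
n=9: L (options 8(W), 6(W), 4(W) are all W)
n=10: W (go to 9, an L position)
n=11: L (options 10(W), 8(W), 6(W) are all W)
n=12: W (go to 11, an L position)
n=13: L (options 12(W), 10(W), 8(W) are all W)
n=14: W (go to 13, an L position)
n=15: L (options 14(W), 12(W), 10(W) are all W)
n=16: W (go to 15, an L position)
n=17: L (options 16(W), 14(W), 12(W) are all W)
n=18: W (go to 17, an L position)
n=19: L (options 18(W), 16(W), 14(W) are all W)
n=20: W (go to 19, an L position)
n=21: L (options 20(W), 18(W), 16(W) are all W)
n=22: W (go to 21, an L position)
n=23: L (options 22(W), 20(W), 18(W) are all W)
n=24: W (go to 23, an L position)
n=25: L (options 24(W), 22(W), 20(W) are all W)
n=26: W (go to 25, an L position)
n=27: L (options 26(W), 24(W), 22(W) are all W)
n=28: W (go to 27, an L position)
From 28, the L positions reachable in one move are: 27, 25, 23. Any move reaching one of these is winning.

Remove 1, leaving 27.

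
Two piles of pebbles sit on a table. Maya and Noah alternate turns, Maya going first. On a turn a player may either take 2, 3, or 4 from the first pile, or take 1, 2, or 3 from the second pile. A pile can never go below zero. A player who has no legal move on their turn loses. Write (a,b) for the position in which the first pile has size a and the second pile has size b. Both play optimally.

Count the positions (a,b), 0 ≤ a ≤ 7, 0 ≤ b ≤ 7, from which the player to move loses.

Compute win/loss labels from the base case upward. A position with no move is L. Any other position is W if it can reach an L in one move, else L.
Every move lowers a or b (never raises either), so fill the grid row by row in increasing a, and left to right within a row: each cell's successors are then already labelled.
      b=0  b=1  b=2  b=3  b=4  b=5  b=6  b=7
a=0:    L    W    W    W    L    W    W    W
a=1:    L    W    W    W    L    W    W    W
a=2:    W    L    W    W    W    L    W    W
a=3:    W    L    W    W    W    L    W    W
a=4:    W    W    L    W    W    W    L    W
a=5:    W    W    L    W    W    W    L    W
a=6:    L    W    W    W    L    W    W    W
a=7:    L    W    W    W    L    W    W    W
Cells with no legal move (terminal, hence L): (0,0), (1,0).
The remaining L cells, each justified by listing all of its moves:
(0,4): →(0,3)(W), (0,2)(W), (0,1)(W) — all W, so L
(1,4): →(1,3)(W), (1,2)(W), (1,1)(W) — all W, so L
(2,1): →(0,1)(W), (2,0)(W) — all W, so L
(2,5): →(0,5)(W), (2,4)(W), (2,3)(W), (2,2)(W) — all W, so L
(3,1): →(1,1)(W), (0,1)(W), (3,0)(W) — all W, so L
(3,5): →(1,5)(W), (0,5)(W), (3,4)(W), (3,3)(W), (3,2)(W) — all W, so L
(4,2): →(2,2)(W), (1,2)(W), (0,2)(W), (4,1)(W), (4,0)(W) — all W, so L
(4,6): →(2,6)(W), (1,6)(W), (0,6)(W), (4,5)(W), (4,4)(W), (4,3)(W) — all W, so L
(5,2): →(3,2)(W), (2,2)(W), (1,2)(W), (5,1)(W), (5,0)(W) — all W, so L
(5,6): →(3,6)(W), (2,6)(W), (1,6)(W), (5,5)(W), (5,4)(W), (5,3)(W) — all W, so L
(6,0): →(4,0)(W), (3,0)(W), (2,0)(W) — all W, so L
(6,4): →(4,4)(W), (3,4)(W), (2,4)(W), (6,3)(W), (6,2)(W), (6,1)(W) — all W, so L
(7,0): →(5,0)(W), (4,0)(W), (3,0)(W) — all W, so L
(7,4): →(5,4)(W), (4,4)(W), (3,4)(W), (7,3)(W), (7,2)(W), (7,1)(W) — all W, so L
Every other cell has at least one move into one of the L cells above, so it is W.
L cells per row: a=0: 2, a=1: 2, a=2: 2, a=3: 2, a=4: 2, a=5: 2, a=6: 2, a=7: 2; total 16.

16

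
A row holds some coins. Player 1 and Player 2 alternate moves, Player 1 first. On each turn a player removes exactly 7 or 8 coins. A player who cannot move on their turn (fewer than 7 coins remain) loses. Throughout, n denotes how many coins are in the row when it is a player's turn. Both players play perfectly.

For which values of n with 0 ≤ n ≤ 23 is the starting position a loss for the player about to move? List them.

Compute win/loss labels from the base case upward. A position with no move is L. Any other position is W if it can reach an L in one move, else L.
n=0: no move → L
n=1: no move → L
n=2: no move → L
n=3: no move → L
n=4: no move → L
n=5: no move → L
n=6: no move → L
n=7: W (go to 0, an L position)
n=8: W (go to 1, an L position)
n=9: W (go to 2, an L position)
n=10: W (go to 3, an L position)
n=11: W (go to 4, an L position)
n=12: W (go to 5, an L position)
n=13: W (go to 6, an L position)
n=14: W (go to 6, an L position)
n=15: L (options 8(W), 7(W) are all W)
n=16: L (options 9(W), 8(W) are all W)
n=17: L (options 10(W), 9(W) are all W)
n=18: L (options 11(W), 10(W) are all W)
n=19: L (options 12(W), 11(W) are all W)
n=20: L (options 13(W), 12(W) are all W)
n=21: L (options 14(W), 13(W) are all W)
n=22: W (go to 15, an L position)
n=23: W (go to 16, an L position)
The losing starting values of n are exactly the entries labelled L in this table (14 of them).

0, 1, 2, 3, 4, 5, 6, 15, 16, 17, 18, 19, 20, 21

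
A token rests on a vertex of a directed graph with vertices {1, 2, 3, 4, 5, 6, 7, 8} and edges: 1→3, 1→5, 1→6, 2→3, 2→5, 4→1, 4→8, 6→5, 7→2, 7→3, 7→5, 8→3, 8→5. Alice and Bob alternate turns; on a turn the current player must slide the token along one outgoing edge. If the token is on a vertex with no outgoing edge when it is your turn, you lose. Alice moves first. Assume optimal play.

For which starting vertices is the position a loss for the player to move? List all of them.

Classify positions by backward induction: terminal positions (no move available) are L. From any other position, the mover wins iff some move reaches an L.
Every edge goes from a vertex to one that appears earlier in the order 3, 5, 6, 2, 7, 8, 1, 4, so processing vertices in that order labels each vertex after all of its successors.
3: no outgoing edge → L
5: no outgoing edge → L
6: →5(L), so W
2: →5(L), so W
7: →5(L), so W
8: →5(L), so W
1: →5(L), so W
4: →1(W), 8(W) — all W, so L
The losing starting vertices are exactly the entries labelled L in this table (3 of them).

3, 4, 5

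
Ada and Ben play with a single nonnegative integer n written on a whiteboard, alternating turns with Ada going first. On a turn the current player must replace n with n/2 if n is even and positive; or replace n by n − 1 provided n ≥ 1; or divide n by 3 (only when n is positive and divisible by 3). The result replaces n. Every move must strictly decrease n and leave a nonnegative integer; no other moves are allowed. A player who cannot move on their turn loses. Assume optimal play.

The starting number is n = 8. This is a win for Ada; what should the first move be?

Label each position W (a win for the player to move) or L (a loss). A position with no legal move is L; any other position is W exactly when some move reaches an L, and L when every move reaches a W.
n=0: no move → L
n=1: →0(L), so W
n=2: →1(W) only, which is W, so L
n=3: →2(L), so W
n=4: →2(L), so W
n=5: →4(W) only, which is W, so L
n=6: →2(L), so W
n=7: →6(W) only, which is W, so L
n=8: →7(L), so W
From 8, the L positions reachable in one move are: 7.

Move to 7.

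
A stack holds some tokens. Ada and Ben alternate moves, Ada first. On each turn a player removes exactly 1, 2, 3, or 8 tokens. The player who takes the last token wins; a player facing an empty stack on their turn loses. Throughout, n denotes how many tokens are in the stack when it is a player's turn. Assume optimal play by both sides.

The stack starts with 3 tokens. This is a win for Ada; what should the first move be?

Remove 3, leaving 0.

Classify positions by backward induction: terminal positions (no move available) are L. From any other position, the mover wins iff some move reaches an L.
n=0: no move → L
n=1: W (go to 0, an L position)
n=2: W (go to 0, an L position)
n=3: W (go to 0, an L position)
From 3, the L positions reachable in one move are: 0.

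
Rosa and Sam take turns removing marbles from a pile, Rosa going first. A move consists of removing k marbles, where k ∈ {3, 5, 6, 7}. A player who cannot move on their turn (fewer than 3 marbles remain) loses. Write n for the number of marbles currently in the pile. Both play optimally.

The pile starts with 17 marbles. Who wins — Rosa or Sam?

Rosa wins.

Build the W/L table. Terminal = L. A non-terminal position is W if it has a move to some L; otherwise it is L.
n=0: no move → L
n=1: no move → L
n=2: no move → L
n=3: W (go to 0, an L position)
n=4: W (go to 1, an L position)
n=5: W (go to 2, an L position)
n=6: W (go to 1, an L position)
n=7: W (go to 2, an L position)
n=8: W (go to 2, an L position)
n=9: W (go to 2, an L position)
n=10: L (options 7(W), 5(W), 4(W), 3(W) are all W)
n=11: L (options 8(W), 6(W), 5(W), 4(W) are all W)
n=12: L (options 9(W), 7(W), 6(W), 5(W) are all W)
n=13: W (go to 10, an L position)
n=14: W (go to 11, an L position)
n=15: W (go to 12, an L position)
n=16: W (go to 11, an L position)
n=17: W (go to 12, an L position)
From 17 Rosa can remove 5, leaving 12, reaching an L position.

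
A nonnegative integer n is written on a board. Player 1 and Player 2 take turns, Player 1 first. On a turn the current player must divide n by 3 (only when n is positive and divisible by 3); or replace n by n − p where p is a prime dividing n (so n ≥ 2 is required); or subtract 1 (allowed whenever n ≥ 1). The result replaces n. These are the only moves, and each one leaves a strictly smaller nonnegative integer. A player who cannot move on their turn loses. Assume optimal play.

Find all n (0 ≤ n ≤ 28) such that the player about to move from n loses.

Positions with no move are L. A position that does have a move is losing for the player to move precisely when every available move leads to a winning position for the opponent. Fill in the labels:
n=0: no move → L
n=1: →0(L), so W
n=2: →0(L), so W
n=3: →0(L), so W
n=4: →2(W), 3(W) — all W, so L
n=5: →0(L), so W
n=6: →4(L), so W
n=7: →0(L), so W
n=8: →6(W), 7(W) — all W, so L
n=9: →8(L), so W
n=10: →8(L), so W
n=11: →0(L), so W
n=12: →4(L), so W
n=13: →0(L), so W
n=14: →7(W), 12(W), 13(W) — all W, so L
n=15: →14(L), so W
n=16: →14(L), so W
n=17: →0(L), so W
n=18: →6(W), 15(W), 16(W), 17(W) — all W, so L
n=19: →0(L), so W
n=20: →18(L), so W
n=21: →14(L), so W
n=22: →11(W), 20(W), 21(W) — all W, so L
n=23: →0(L), so W
n=24: →8(L), so W
n=25: →20(W), 24(W) — all W, so L
n=26: →25(L), so W
n=27: →9(W), 24(W), 26(W) — all W, so L
n=28: →27(L), so W
The losing starting values of n are exactly the entries labelled L in this table (8 of them).

0, 4, 8, 14, 18, 22, 25, 27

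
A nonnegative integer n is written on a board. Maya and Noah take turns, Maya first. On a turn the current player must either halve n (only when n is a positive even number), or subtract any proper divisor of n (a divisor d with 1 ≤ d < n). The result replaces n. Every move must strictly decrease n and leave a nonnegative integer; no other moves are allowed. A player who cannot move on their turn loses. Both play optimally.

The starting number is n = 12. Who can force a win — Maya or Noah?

Maya wins.

Work bottom-up. With no move the player to move loses. Otherwise the position is W if at least one move leads to an L position for the opponent, and L if every move leads to a W.
n=0: no move → L
n=1: no move → L
n=2: can move to 1, which is L ⇒ W
n=3: the only move is to 2(W), a W ⇒ L
n=4: can move to 3, which is L ⇒ W
n=5: the only move is to 4(W), a W ⇒ L
n=6: can move to 3, which is L ⇒ W
n=7: the only move is to 6(W), a W ⇒ L
n=8: can move to 7, which is L ⇒ W
n=9: moves to 6(W), 8(W); every one is W ⇒ L
n=10: can move to 5, which is L ⇒ W
n=11: the only move is to 10(W), a W ⇒ L
n=12: can move to 9, which is L ⇒ W
The starting position 12 is W: Maya should move to 9, handing over an L position.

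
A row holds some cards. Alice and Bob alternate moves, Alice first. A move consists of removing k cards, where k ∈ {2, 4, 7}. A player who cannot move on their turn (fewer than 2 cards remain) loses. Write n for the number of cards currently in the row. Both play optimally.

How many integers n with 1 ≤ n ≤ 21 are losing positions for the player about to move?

7

Compute win/loss labels from the base case upward. A position with no move is L. Any other position is W if it can reach an L in one move, else L.
n=0: no move → L
n=1: no move → L
n=2: reaches L-position 0 → W
n=3: reaches L-position 1 → W
n=4: reaches L-position 0 → W
n=5: reaches L-position 1 → W
n=6: only reaches 4(W), 2(W), all W → L
n=7: reaches L-position 0 → W
n=8: reaches L-position 6 → W
n=9: only reaches 7(W), 5(W), 2(W), all W → L
n=10: reaches L-position 6 → W
n=11: reaches L-position 9 → W
n=12: only reaches 10(W), 8(W), 5(W), all W → L
n=13: reaches L-position 9 → W
n=14: reaches L-position 12 → W
n=15: only reaches 13(W), 11(W), 8(W), all W → L
n=16: reaches L-position 12 → W
n=17: reaches L-position 15 → W
n=18: only reaches 16(W), 14(W), 11(W), all W → L
n=19: reaches L-position 15 → W
n=20: reaches L-position 18 → W
n=21: only reaches 19(W), 17(W), 14(W), all W → L
L entries with 1 ≤ n ≤ 21 (n=0 is outside the asked range and is not counted): n = 1, 6, 9, 12, 15, 18, 21; that makes 7.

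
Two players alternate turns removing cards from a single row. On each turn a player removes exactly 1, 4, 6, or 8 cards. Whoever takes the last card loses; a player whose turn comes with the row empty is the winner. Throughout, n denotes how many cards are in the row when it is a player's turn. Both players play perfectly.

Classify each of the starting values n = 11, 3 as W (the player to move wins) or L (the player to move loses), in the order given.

Use the standard recursion: the mover wins at a terminal position; elsewhere, the mover wins exactly when some move hands the opponent an L position.
n=0: no move; the opponent has just taken the last card and therefore loses → W
n=1: only reaches 0(W), which is W → L
n=2: reaches L-position 1 → W
n=3: only reaches 2(W), which is W → L
n=4: reaches L-position 3 → W
n=5: reaches L-position 1 → W
n=6: only reaches 5(W), 2(W), 0(W), all W → L
n=7: reaches L-position 6 → W
n=8: only reaches 7(W), 4(W), 2(W), 0(W), all W → L
n=9: reaches L-position 8 → W
n=10: reaches L-position 6 → W
n=11: reaches L-position 3 → W

11: W, 3: L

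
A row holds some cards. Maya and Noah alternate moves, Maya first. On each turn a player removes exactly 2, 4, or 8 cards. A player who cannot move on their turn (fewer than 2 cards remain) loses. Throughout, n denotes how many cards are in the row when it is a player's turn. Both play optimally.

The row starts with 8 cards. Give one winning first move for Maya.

Use the standard recursion: the mover loses at a terminal position; elsewhere, the mover wins exactly when some move hands the opponent an L position.
n=0: no move → L
n=1: no move → L
n=2: can move to 0, which is L ⇒ W
n=3: can move to 1, which is L ⇒ W
n=4: can move to 0, which is L ⇒ W
n=5: can move to 1, which is L ⇒ W
n=6: moves to 4(W), 2(W); every one is W ⇒ L
n=7: moves to 5(W), 3(W); every one is W ⇒ L
n=8: can move to 6, which is L ⇒ W
From 8, the L positions reachable in one move are: 6, 0. Any move reaching one of these is winning.

Remove 2, leaving 6.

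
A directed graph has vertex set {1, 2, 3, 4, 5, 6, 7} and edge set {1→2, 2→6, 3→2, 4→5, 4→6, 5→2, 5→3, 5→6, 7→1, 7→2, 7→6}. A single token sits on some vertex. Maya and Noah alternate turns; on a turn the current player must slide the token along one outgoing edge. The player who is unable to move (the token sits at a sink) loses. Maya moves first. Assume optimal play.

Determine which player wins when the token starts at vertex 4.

Use the standard recursion: the mover loses at a terminal position; elsewhere, the mover wins exactly when some move hands the opponent an L position.
Every edge goes from a vertex to one that appears earlier in the order 6, 2, 1, 7, 3, 5, 4, so processing vertices in that order labels each vertex after all of its successors.
6: no outgoing edge → L
2: reaches L-position 6 → W
1: only reaches 2(W), which is W → L
7: reaches L-position 1 → W
3: only reaches 2(W), which is W → L
5: reaches L-position 3 → W
4: reaches L-position 6 → W
The starting position 4 is W: Maya should move to 6, handing over an L position.

Maya wins.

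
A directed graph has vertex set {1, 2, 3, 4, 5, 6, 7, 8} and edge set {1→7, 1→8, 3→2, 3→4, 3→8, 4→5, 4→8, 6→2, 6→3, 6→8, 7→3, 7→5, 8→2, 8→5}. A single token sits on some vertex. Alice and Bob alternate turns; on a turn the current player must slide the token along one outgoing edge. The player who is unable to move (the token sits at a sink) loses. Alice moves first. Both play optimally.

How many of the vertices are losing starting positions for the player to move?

3

Work bottom-up. With no move the player to move loses. Otherwise the position is W if at least one move leads to an L position for the opponent, and L if every move leads to a W.
Every edge goes from a vertex to one that appears earlier in the order 5, 2, 8, 4, 3, 6, 7, 1, so processing vertices in that order labels each vertex after all of its successors.
5: no outgoing edge → L
2: no outgoing edge → L
8: W (go to 2, an L position)
4: W (go to 5, an L position)
3: W (go to 2, an L position)
6: W (go to 2, an L position)
7: W (go to 5, an L position)
1: L (options 7(W), 8(W) are all W)
The L vertices are 1, 2, 5; that is 3 in all.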